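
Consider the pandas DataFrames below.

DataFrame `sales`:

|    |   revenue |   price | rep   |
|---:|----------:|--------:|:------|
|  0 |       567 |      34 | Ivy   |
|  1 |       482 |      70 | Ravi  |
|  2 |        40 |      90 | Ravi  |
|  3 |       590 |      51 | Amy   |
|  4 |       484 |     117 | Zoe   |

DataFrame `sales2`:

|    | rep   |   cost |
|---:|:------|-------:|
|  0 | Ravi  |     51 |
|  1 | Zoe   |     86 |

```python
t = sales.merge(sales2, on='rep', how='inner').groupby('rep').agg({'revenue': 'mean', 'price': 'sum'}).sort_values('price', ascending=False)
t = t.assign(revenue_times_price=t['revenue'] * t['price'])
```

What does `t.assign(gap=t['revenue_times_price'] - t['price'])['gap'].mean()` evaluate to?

49055.5

merge on 'rep' (how='inner') → 3 rows:
   revenue  price   rep  cost
0      482     70  Ravi    51
1       40     90  Ravi    51
2      484    117   Zoe    86
group by rep: mean(revenue), sum(price):
      revenue  price
rep                 
Ravi    261.0    160
Zoe     484.0    117
sort by price descending:
      revenue  price
rep                 
Ravi    261.0    160
Zoe     484.0    117
add column revenue_times_price = t['revenue'] * t['price']:
      revenue  price  revenue_times_price
rep                                      
Ravi    261.0    160              41760.0
Zoe     484.0    117              56628.0
add column gap = t['revenue_times_price'] - t['price']:
      revenue  price  revenue_times_price      gap
rep                                               
Ravi    261.0    160              41760.0  41600.0
Zoe     484.0    117              56628.0  56511.0
Taking the mean of column 'gap' gives 49055.5.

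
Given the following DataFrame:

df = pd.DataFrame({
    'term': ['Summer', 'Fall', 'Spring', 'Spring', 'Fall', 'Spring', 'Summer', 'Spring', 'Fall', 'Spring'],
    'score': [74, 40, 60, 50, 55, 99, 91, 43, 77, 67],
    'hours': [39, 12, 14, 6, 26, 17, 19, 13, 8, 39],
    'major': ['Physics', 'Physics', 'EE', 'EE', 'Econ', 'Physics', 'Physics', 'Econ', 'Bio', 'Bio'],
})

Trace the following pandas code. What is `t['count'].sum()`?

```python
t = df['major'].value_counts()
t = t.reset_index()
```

10

value_counts of major:
major
Physics    4
EE         2
Econ       2
Bio        2
Name: count, dtype: int64
reset_index():
     major  count
0  Physics      4
1       EE      2
2     Econ      2
3      Bio      2
Finally, sum of column 'count' = 10.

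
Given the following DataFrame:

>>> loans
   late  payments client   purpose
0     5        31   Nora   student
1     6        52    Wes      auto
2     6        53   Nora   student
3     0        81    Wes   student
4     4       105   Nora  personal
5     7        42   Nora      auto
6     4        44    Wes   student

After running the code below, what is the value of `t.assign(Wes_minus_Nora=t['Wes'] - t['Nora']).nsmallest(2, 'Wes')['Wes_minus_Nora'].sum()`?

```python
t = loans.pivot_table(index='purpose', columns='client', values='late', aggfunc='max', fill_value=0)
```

pivot: rows=purpose, cols=client, max(late):
client    Nora  Wes
purpose            
auto         7    6
personal     4    0
student      6    4
add column Wes_minus_Nora = t['Wes'] - t['Nora']:
client    Nora  Wes  Wes_minus_Nora
purpose                            
auto         7    6              -1
personal     4    0              -4
student      6    4              -2
take 2 rows with smallest Wes:
client    Nora  Wes  Wes_minus_Nora
purpose                            
personal     4    0              -4
student      6    4              -2
The sum of column 'Wes_minus_Nora' is -6.

-6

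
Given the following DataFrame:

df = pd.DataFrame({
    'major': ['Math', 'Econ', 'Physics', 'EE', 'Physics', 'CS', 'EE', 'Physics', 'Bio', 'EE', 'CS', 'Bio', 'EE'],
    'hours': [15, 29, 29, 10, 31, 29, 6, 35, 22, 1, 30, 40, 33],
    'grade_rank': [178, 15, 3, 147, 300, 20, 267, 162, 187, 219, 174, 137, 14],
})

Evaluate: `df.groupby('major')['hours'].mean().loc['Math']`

group by major, mean of hours:
major
Bio        31.000000
CS         29.500000
EE         12.500000
Econ       29.000000
Math       15.000000
Physics    31.666667
Name: hours, dtype: float64
value at index 'Math' → 15.0

15.0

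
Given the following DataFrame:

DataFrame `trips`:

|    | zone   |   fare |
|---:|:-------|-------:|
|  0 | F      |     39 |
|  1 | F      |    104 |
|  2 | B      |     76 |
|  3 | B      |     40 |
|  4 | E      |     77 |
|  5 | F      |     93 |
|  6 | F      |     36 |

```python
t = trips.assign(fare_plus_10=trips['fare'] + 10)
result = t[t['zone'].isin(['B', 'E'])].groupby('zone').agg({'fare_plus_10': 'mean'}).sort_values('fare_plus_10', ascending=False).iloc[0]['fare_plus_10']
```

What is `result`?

add column fare_plus_10 = trips['fare'] + 10:
  zone  fare  fare_plus_10
0    F    39            49
1    F   104           114
2    B    76            86
3    B    40            50
4    E    77            87
5    F    93           103
6    F    36            46
filter rows where zone in ['B', 'E']:
  zone  fare  fare_plus_10
2    B    76            86
3    B    40            50
4    E    77            87
group by zone, mean of fare_plus_10:
      fare_plus_10
zone              
B             68.0
E             87.0
sort by fare_plus_10 descending:
      fare_plus_10
zone              
E             87.0
B             68.0
Reading off the value at position 0, column 'fare_plus_10', we get 87.0.

87.0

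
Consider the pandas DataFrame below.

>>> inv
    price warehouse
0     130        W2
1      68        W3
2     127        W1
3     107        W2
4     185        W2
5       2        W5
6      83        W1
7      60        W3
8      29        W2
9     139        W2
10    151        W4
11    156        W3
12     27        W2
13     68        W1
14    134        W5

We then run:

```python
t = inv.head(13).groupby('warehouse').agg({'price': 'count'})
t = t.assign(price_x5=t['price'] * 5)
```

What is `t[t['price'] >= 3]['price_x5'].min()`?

15

take first 13 rows:
    price warehouse
0     130        W2
1      68        W3
2     127        W1
3     107        W2
4     185        W2
5       2        W5
6      83        W1
7      60        W3
8      29        W2
9     139        W2
10    151        W4
11    156        W3
12     27        W2
group by warehouse, count of price:
           price
warehouse       
W1             2
W2             6
W3             3
W4             1
W5             1
add column price_x5 = t['price'] * 5:
           price  price_x5
warehouse                 
W1             2        10
W2             6        30
W3             3        15
W4             1         5
W5             1         5
filter rows where price >= 3:
           price  price_x5
warehouse                 
W2             6        30
W3             3        15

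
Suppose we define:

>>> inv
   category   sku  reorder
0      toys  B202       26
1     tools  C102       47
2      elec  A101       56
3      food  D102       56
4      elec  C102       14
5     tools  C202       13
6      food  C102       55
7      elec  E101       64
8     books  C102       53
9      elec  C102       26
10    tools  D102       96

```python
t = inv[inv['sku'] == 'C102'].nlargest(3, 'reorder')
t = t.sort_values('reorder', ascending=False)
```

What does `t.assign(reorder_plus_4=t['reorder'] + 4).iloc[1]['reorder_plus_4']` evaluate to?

57

filter rows where sku == 'C102':
  category   sku  reorder
1    tools  C102       47
4     elec  C102       14
6     food  C102       55
8    books  C102       53
9     elec  C102       26
take 3 rows with largest reorder:
  category   sku  reorder
6     food  C102       55
8    books  C102       53
1    tools  C102       47
sort by reorder descending:
  category   sku  reorder
6     food  C102       55
8    books  C102       53
1    tools  C102       47
add column reorder_plus_4 = t['reorder'] + 4:
  category   sku  reorder  reorder_plus_4
6     food  C102       55              59
8    books  C102       53              57
1    tools  C102       47              51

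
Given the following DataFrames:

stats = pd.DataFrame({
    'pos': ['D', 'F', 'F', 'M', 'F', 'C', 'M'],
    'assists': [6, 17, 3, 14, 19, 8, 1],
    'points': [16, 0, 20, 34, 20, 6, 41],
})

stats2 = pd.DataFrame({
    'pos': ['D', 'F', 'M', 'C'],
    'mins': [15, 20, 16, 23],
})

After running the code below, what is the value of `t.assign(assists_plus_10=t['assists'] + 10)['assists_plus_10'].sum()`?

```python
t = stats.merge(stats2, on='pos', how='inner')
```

138

merge on 'pos' (how='inner') → 7 rows:
  pos  assists  points  mins
0   D        6      16    15
1   F       17       0    20
2   F        3      20    20
3   M       14      34    16
4   F       19      20    20
5   C        8       6    23
6   M        1      41    16
add column assists_plus_10 = t['assists'] + 10:
  pos  assists  points  mins  assists_plus_10
0   D        6      16    15               16
1   F       17       0    20               27
2   F        3      20    20               13
3   M       14      34    16               24
4   F       19      20    20               29
5   C        8       6    23               18
6   M        1      41    16               11
Reading off the sum of column 'assists_plus_10', we get 138.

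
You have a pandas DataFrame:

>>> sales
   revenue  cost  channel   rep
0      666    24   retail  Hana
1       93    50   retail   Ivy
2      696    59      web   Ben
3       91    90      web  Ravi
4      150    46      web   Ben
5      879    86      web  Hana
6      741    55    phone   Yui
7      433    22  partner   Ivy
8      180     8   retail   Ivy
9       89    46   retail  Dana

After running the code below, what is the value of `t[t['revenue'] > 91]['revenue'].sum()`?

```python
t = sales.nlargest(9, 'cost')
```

take 9 rows with largest cost:
   revenue  cost  channel   rep
3       91    90      web  Ravi
5      879    86      web  Hana
2      696    59      web   Ben
6      741    55    phone   Yui
1       93    50   retail   Ivy
4      150    46      web   Ben
9       89    46   retail  Dana
0      666    24   retail  Hana
7      433    22  partner   Ivy
filter rows where revenue > 91:
   revenue  cost  channel   rep
5      879    86      web  Hana
2      696    59      web   Ben
6      741    55    phone   Yui
1       93    50   retail   Ivy
4      150    46      web   Ben
0      666    24   retail  Hana
7      433    22  partner   Ivy

3658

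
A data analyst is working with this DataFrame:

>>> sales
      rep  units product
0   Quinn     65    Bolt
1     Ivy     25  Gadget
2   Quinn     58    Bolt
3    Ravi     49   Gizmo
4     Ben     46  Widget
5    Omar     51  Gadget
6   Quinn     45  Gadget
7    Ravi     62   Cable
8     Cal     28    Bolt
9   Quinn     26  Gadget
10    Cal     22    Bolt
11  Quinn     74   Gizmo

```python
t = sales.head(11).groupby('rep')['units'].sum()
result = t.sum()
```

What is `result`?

take first 11 rows:
      rep  units product
0   Quinn     65    Bolt
1     Ivy     25  Gadget
2   Quinn     58    Bolt
3    Ravi     49   Gizmo
4     Ben     46  Widget
5    Omar     51  Gadget
6   Quinn     45  Gadget
7    Ravi     62   Cable
8     Cal     28    Bolt
9   Quinn     26  Gadget
10    Cal     22    Bolt
group by rep, sum of units:
rep
Ben       46
Cal       50
Ivy       25
Omar      51
Quinn    194
Ravi     111
Name: units, dtype: int64
sum of the resulting series → 477

477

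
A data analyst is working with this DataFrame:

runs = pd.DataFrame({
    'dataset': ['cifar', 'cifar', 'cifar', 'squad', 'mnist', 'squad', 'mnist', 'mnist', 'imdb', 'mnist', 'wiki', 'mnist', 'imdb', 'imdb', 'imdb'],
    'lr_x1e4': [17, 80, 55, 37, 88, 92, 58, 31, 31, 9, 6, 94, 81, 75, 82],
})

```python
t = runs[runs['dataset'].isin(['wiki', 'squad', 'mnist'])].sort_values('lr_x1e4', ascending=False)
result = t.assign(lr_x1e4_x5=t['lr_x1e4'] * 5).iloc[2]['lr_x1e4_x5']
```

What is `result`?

filter rows where dataset in ['wiki', 'squad', 'mnist']:
   dataset  lr_x1e4
3    squad       37
4    mnist       88
5    squad       92
6    mnist       58
7    mnist       31
9    mnist        9
10    wiki        6
11   mnist       94
sort by lr_x1e4 descending:
   dataset  lr_x1e4
11   mnist       94
5    squad       92
4    mnist       88
6    mnist       58
3    squad       37
7    mnist       31
9    mnist        9
10    wiki        6
add column lr_x1e4_x5 = t['lr_x1e4'] * 5:
   dataset  lr_x1e4  lr_x1e4_x5
11   mnist       94         470
5    squad       92         460
4    mnist       88         440
6    mnist       58         290
3    squad       37         185
7    mnist       31         155
9    mnist        9          45
10    wiki        6          30

440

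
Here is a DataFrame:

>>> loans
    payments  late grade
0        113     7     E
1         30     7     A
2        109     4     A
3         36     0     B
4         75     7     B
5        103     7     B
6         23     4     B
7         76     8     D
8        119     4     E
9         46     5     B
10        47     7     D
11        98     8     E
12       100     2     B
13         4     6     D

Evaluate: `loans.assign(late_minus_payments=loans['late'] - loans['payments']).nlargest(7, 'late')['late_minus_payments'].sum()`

-491

add column late_minus_payments = loans['late'] - loans['payments']:
    payments  late grade  late_minus_payments
0        113     7     E                 -106
1         30     7     A                  -23
2        109     4     A                 -105
3         36     0     B                  -36
4         75     7     B                  -68
5        103     7     B                  -96
6         23     4     B                  -19
7         76     8     D                  -68
8        119     4     E                 -115
9         46     5     B                  -41
10        47     7     D                  -40
11        98     8     E                  -90
12       100     2     B                  -98
13         4     6     D                    2
take 7 rows with largest late:
    payments  late grade  late_minus_payments
7         76     8     D                  -68
11        98     8     E                  -90
0        113     7     E                 -106
1         30     7     A                  -23
4         75     7     B                  -68
5        103     7     B                  -96
10        47     7     D                  -40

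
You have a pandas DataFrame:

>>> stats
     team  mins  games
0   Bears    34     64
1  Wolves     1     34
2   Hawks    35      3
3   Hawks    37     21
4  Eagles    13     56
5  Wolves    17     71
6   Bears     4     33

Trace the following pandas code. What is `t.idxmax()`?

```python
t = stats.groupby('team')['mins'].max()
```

Hawks

group by team, max of mins:
team
Bears     34
Eagles    13
Hawks     37
Wolves    17
Name: mins, dtype: int64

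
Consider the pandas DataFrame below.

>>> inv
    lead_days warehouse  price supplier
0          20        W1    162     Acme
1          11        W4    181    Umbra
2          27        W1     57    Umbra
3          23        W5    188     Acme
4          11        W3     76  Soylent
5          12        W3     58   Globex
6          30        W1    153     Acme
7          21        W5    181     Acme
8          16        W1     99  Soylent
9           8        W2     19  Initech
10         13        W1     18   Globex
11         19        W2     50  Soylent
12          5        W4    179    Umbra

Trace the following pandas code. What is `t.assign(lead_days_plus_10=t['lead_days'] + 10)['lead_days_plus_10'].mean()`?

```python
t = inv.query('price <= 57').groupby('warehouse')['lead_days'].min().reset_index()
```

20.5

filter rows where price <= 57:
    lead_days warehouse  price supplier
2          27        W1     57    Umbra
9           8        W2     19  Initech
10         13        W1     18   Globex
11         19        W2     50  Soylent
group by warehouse, min of lead_days:
warehouse
W1    13
W2     8
Name: lead_days, dtype: int64
reset_index():
  warehouse  lead_days
0        W1         13
1        W2          8
add column lead_days_plus_10 = t['lead_days'] + 10:
  warehouse  lead_days  lead_days_plus_10
0        W1         13                 23
1        W2          8                 18
mean of column 'lead_days_plus_10' → 20.5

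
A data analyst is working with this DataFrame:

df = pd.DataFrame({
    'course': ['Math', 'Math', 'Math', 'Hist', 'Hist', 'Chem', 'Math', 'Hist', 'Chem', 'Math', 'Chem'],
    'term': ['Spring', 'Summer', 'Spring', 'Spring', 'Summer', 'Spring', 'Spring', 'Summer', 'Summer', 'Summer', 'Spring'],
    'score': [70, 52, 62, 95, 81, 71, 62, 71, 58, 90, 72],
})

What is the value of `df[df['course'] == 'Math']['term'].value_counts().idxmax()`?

filter rows where course == 'Math':
  course    term  score
0   Math  Spring     70
1   Math  Summer     52
2   Math  Spring     62
6   Math  Spring     62
9   Math  Summer     90
value_counts of term:
term
Spring    3
Summer    2
Name: count, dtype: int64

Spring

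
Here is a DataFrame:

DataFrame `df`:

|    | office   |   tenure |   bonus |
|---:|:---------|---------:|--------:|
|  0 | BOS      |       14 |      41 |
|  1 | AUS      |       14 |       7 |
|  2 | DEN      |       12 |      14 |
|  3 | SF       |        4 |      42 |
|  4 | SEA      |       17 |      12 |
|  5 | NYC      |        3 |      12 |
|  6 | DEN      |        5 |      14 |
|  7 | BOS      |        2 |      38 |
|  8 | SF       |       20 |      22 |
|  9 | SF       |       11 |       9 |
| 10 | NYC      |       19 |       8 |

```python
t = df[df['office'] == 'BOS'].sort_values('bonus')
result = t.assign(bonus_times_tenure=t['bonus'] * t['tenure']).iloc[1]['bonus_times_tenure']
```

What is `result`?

574

filter rows where office == 'BOS':
  office  tenure  bonus
0    BOS      14     41
7    BOS       2     38
sort by bonus:
  office  tenure  bonus
7    BOS       2     38
0    BOS      14     41
add column bonus_times_tenure = t['bonus'] * t['tenure']:
  office  tenure  bonus  bonus_times_tenure
7    BOS       2     38                  76
0    BOS      14     41                 574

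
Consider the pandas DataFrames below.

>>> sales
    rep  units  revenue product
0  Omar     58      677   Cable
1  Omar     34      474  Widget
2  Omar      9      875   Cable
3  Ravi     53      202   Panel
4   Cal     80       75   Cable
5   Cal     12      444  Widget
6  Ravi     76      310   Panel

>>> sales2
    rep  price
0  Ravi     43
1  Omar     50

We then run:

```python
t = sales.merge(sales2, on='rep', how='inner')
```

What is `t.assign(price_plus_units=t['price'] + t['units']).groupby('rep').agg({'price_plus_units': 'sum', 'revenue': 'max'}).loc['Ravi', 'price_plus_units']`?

215

merge on 'rep' (how='inner') → 5 rows:
    rep  units  revenue product  price
0  Omar     58      677   Cable     50
1  Omar     34      474  Widget     50
2  Omar      9      875   Cable     50
3  Ravi     53      202   Panel     43
4  Ravi     76      310   Panel     43
add column price_plus_units = t['price'] + t['units']:
    rep  units  revenue product  price  price_plus_units
0  Omar     58      677   Cable     50               108
1  Omar     34      474  Widget     50                84
2  Omar      9      875   Cable     50                59
3  Ravi     53      202   Panel     43                96
4  Ravi     76      310   Panel     43               119
group by rep: sum(price_plus_units), max(revenue):
      price_plus_units  revenue
rep                            
Omar               251      875
Ravi               215      310
Taking the value at row 'Ravi', column 'price_plus_units' gives 215.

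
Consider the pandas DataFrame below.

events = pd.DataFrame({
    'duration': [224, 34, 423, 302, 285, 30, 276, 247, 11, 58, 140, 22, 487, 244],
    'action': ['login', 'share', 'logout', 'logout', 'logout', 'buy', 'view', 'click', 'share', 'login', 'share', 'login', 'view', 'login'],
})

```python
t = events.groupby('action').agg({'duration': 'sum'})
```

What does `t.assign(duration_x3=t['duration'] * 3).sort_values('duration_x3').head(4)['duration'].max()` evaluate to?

548

group by action, sum of duration:
        duration
action          
buy           30
click        247
login        548
logout      1010
share        185
view         763
add column duration_x3 = t['duration'] * 3:
        duration  duration_x3
action                       
buy           30           90
click        247          741
login        548         1644
logout      1010         3030
share        185          555
view         763         2289
sort by duration_x3:
        duration  duration_x3
action                       
buy           30           90
share        185          555
click        247          741
login        548         1644
view         763         2289
logout      1010         3030
take first 4 rows:
        duration  duration_x3
action                       
buy           30           90
share        185          555
click        247          741
login        548         1644
Reading off the max of column 'duration', we get 548.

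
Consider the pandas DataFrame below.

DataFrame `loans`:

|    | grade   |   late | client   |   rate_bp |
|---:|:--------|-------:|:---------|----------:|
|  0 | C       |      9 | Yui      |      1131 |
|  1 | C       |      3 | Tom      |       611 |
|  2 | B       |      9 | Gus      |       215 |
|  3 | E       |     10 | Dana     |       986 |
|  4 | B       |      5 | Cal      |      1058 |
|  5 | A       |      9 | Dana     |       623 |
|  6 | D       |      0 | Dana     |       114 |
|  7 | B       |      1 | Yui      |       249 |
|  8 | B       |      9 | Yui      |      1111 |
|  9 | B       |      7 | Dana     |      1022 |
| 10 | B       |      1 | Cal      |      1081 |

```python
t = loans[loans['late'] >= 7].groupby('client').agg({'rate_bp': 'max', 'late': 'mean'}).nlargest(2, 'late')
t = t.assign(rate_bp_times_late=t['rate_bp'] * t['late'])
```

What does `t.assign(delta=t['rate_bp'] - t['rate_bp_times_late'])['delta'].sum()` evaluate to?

-10768.0

filter rows where late >= 7:
  grade  late client  rate_bp
0     C     9    Yui     1131
2     B     9    Gus      215
3     E    10   Dana      986
5     A     9   Dana      623
8     B     9    Yui     1111
9     B     7   Dana     1022
group by client: max(rate_bp), mean(late):
        rate_bp      late
client                   
Dana       1022  8.666667
Gus         215  9.000000
Yui        1131  9.000000
take 2 rows with largest late:
        rate_bp  late
client               
Gus         215   9.0
Yui        1131   9.0
add column rate_bp_times_late = t['rate_bp'] * t['late']:
        rate_bp  late  rate_bp_times_late
client                                   
Gus         215   9.0              1935.0
Yui        1131   9.0             10179.0
add column delta = t['rate_bp'] - t['rate_bp_times_late']:
        rate_bp  late  rate_bp_times_late   delta
client                                           
Gus         215   9.0              1935.0 -1720.0
Yui        1131   9.0             10179.0 -9048.0
Then the sum of column 'delta': -10768.0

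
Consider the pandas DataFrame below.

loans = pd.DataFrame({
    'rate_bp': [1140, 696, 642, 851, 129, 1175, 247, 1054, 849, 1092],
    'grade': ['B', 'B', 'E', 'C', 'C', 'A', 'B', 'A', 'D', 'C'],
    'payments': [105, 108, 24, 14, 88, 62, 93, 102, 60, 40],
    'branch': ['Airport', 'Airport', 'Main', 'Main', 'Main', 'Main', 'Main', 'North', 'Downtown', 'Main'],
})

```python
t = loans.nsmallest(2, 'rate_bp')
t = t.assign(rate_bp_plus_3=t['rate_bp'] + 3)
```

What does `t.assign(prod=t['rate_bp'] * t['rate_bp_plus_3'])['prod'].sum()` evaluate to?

78778

take 2 rows with smallest rate_bp:
   rate_bp grade  payments branch
4      129     C        88   Main
6      247     B        93   Main
add column rate_bp_plus_3 = t['rate_bp'] + 3:
   rate_bp grade  payments branch  rate_bp_plus_3
4      129     C        88   Main             132
6      247     B        93   Main             250
add column prod = t['rate_bp'] * t['rate_bp_plus_3']:
   rate_bp grade  payments branch  rate_bp_plus_3   prod
4      129     C        88   Main             132  17028
6      247     B        93   Main             250  61750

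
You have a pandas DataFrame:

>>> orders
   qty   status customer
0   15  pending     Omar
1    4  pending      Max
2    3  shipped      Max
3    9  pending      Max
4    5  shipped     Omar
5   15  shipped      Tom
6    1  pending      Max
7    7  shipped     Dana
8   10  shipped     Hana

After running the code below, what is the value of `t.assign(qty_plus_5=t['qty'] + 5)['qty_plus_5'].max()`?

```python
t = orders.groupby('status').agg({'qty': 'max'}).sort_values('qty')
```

20

group by status, max of qty:
         qty
status      
pending   15
shipped   15
sort by qty:
         qty
status      
pending   15
shipped   15
add column qty_plus_5 = t['qty'] + 5:
         qty  qty_plus_5
status                  
pending   15          20
shipped   15          20
Finally, max of column 'qty_plus_5' = 20.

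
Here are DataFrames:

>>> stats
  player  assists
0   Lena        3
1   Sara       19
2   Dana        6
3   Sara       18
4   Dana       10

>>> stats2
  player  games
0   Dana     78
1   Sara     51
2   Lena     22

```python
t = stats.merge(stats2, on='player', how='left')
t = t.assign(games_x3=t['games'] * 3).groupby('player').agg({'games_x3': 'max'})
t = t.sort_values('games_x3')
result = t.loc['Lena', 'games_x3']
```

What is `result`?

66

merge on 'player' (how='left') → 5 rows:
  player  assists  games
0   Lena        3     22
1   Sara       19     51
2   Dana        6     78
3   Sara       18     51
4   Dana       10     78
add column games_x3 = t['games'] * 3:
  player  assists  games  games_x3
0   Lena        3     22        66
1   Sara       19     51       153
2   Dana        6     78       234
3   Sara       18     51       153
4   Dana       10     78       234
group by player, max of games_x3:
        games_x3
player          
Dana         234
Lena          66
Sara         153
sort by games_x3:
        games_x3
player          
Lena          66
Sara         153
Dana         234
The value at row 'Lena', column 'games_x3' is 66.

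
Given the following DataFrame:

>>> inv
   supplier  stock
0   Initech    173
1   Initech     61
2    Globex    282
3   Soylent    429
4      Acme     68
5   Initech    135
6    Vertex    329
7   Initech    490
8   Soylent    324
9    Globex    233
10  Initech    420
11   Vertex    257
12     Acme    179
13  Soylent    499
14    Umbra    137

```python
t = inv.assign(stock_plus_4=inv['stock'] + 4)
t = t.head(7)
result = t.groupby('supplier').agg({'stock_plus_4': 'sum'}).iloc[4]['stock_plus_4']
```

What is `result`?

333

add column stock_plus_4 = inv['stock'] + 4:
   supplier  stock  stock_plus_4
0   Initech    173           177
1   Initech     61            65
2    Globex    282           286
3   Soylent    429           433
4      Acme     68            72
5   Initech    135           139
6    Vertex    329           333
7   Initech    490           494
8   Soylent    324           328
9    Globex    233           237
10  Initech    420           424
11   Vertex    257           261
12     Acme    179           183
13  Soylent    499           503
14    Umbra    137           141
take first 7 rows:
  supplier  stock  stock_plus_4
0  Initech    173           177
1  Initech     61            65
2   Globex    282           286
3  Soylent    429           433
4     Acme     68            72
5  Initech    135           139
6   Vertex    329           333
group by supplier, sum of stock_plus_4:
          stock_plus_4
supplier              
Acme                72
Globex             286
Initech            381
Soylent            433
Vertex             333
Hence 333.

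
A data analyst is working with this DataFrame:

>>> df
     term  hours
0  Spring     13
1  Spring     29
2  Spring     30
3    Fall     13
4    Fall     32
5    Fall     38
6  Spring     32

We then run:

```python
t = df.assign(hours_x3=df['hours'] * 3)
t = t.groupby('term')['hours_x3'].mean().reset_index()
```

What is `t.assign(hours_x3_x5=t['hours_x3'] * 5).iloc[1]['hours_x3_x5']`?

390.0

add column hours_x3 = df['hours'] * 3:
     term  hours  hours_x3
0  Spring     13        39
1  Spring     29        87
2  Spring     30        90
3    Fall     13        39
4    Fall     32        96
5    Fall     38       114
6  Spring     32        96
group by term, mean of hours_x3:
term
Fall      83.0
Spring    78.0
Name: hours_x3, dtype: float64
reset_index():
     term  hours_x3
0    Fall      83.0
1  Spring      78.0
add column hours_x3_x5 = t['hours_x3'] * 5:
     term  hours_x3  hours_x3_x5
0    Fall      83.0        415.0
1  Spring      78.0        390.0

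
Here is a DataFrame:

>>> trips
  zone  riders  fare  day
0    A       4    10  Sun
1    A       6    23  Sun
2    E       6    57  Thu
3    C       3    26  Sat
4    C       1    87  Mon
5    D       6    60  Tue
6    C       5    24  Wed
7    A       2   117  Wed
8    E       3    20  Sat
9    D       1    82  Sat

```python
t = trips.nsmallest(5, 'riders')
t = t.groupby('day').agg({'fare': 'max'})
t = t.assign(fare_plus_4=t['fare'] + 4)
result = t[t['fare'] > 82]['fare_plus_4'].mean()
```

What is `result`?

take 5 rows with smallest riders:
  zone  riders  fare  day
4    C       1    87  Mon
9    D       1    82  Sat
7    A       2   117  Wed
3    C       3    26  Sat
8    E       3    20  Sat
group by day, max of fare:
     fare
day      
Mon    87
Sat    82
Wed   117
add column fare_plus_4 = t['fare'] + 4:
     fare  fare_plus_4
day                   
Mon    87           91
Sat    82           86
Wed   117          121
filter rows where fare > 82:
     fare  fare_plus_4
day                   
Mon    87           91
Wed   117          121
Hence 106.0.

106.0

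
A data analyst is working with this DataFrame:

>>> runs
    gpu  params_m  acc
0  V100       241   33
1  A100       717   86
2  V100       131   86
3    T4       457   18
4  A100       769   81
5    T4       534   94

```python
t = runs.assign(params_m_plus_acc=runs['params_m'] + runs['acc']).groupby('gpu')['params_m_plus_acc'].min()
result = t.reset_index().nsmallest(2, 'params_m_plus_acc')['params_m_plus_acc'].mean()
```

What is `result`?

add column params_m_plus_acc = runs['params_m'] + runs['acc']:
    gpu  params_m  acc  params_m_plus_acc
0  V100       241   33                274
1  A100       717   86                803
2  V100       131   86                217
3    T4       457   18                475
4  A100       769   81                850
5    T4       534   94                628
group by gpu, min of params_m_plus_acc:
gpu
A100    803
T4      475
V100    217
Name: params_m_plus_acc, dtype: int64
reset_index():
    gpu  params_m_plus_acc
0  A100                803
1    T4                475
2  V100                217
take 2 rows with smallest params_m_plus_acc:
    gpu  params_m_plus_acc
2  V100                217
1    T4                475

346.0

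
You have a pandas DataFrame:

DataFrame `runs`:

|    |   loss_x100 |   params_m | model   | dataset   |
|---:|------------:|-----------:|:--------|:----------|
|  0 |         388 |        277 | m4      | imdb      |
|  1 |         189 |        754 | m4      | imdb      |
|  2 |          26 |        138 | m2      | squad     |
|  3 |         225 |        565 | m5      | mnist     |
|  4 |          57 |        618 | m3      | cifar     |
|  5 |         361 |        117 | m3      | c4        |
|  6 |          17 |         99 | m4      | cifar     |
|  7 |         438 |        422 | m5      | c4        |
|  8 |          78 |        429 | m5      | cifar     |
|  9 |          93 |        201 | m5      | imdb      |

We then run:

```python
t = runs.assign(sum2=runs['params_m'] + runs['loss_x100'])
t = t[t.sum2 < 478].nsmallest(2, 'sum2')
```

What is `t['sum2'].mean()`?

add column sum2 = runs['params_m'] + runs['loss_x100']:
   loss_x100  params_m model dataset  sum2
0        388       277    m4    imdb   665
1        189       754    m4    imdb   943
2         26       138    m2   squad   164
3        225       565    m5   mnist   790
4         57       618    m3   cifar   675
5        361       117    m3      c4   478
6         17        99    m4   cifar   116
7        438       422    m5      c4   860
8         78       429    m5   cifar   507
9         93       201    m5    imdb   294
filter rows where sum2 < 478:
   loss_x100  params_m model dataset  sum2
2         26       138    m2   squad   164
6         17        99    m4   cifar   116
9         93       201    m5    imdb   294
take 2 rows with smallest sum2:
   loss_x100  params_m model dataset  sum2
6         17        99    m4   cifar   116
2         26       138    m2   squad   164
Hence 140.0.

140.0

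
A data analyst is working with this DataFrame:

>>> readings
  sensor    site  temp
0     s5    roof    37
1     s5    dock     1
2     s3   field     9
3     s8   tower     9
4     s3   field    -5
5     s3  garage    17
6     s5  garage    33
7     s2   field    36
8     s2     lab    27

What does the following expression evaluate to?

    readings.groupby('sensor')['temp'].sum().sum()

group by sensor, sum of temp:
sensor
s2    63
s3    21
s5    71
s8     9
Name: temp, dtype: int64

164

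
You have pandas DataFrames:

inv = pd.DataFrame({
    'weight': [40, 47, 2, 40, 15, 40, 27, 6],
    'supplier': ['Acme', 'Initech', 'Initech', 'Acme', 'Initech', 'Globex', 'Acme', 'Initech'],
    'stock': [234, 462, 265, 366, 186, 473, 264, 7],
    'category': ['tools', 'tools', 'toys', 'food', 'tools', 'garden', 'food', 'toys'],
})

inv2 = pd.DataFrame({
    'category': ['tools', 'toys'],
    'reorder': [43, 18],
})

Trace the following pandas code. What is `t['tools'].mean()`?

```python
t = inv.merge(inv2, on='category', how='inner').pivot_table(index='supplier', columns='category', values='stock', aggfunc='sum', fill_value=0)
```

441.0

merge on 'category' (how='inner') → 5 rows:
   weight supplier  stock category  reorder
0      40     Acme    234    tools       43
1      47  Initech    462    tools       43
2       2  Initech    265     toys       18
3      15  Initech    186    tools       43
4       6  Initech      7     toys       18
pivot: rows=supplier, cols=category, sum(stock):
category  tools  toys
supplier             
Acme        234     0
Initech     648   272
Then the mean of column 'tools': 441.0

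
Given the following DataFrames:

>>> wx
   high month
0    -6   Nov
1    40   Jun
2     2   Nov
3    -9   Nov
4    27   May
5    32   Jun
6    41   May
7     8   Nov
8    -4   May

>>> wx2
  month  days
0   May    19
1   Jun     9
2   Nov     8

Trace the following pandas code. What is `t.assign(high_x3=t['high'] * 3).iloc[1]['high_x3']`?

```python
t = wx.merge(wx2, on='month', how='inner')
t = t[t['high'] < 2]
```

-27

merge on 'month' (how='inner') → 9 rows:
   high month  days
0    -6   Nov     8
1    40   Jun     9
2     2   Nov     8
3    -9   Nov     8
4    27   May    19
5    32   Jun     9
6    41   May    19
7     8   Nov     8
8    -4   May    19
filter rows where high < 2:
   high month  days
0    -6   Nov     8
3    -9   Nov     8
8    -4   May    19
add column high_x3 = t['high'] * 3:
   high month  days  high_x3
0    -6   Nov     8      -18
3    -9   Nov     8      -27
8    -4   May    19      -12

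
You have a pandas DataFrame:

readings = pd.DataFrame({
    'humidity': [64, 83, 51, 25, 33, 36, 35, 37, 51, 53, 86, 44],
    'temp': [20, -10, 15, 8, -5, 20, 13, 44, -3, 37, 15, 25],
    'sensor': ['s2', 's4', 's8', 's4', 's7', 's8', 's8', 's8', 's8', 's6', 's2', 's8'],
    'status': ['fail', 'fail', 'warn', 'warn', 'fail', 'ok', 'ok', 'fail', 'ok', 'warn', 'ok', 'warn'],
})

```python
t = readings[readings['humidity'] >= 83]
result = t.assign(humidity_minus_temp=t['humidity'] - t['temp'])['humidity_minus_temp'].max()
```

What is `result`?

filter rows where humidity >= 83:
    humidity  temp sensor status
1         83   -10     s4   fail
10        86    15     s2     ok
add column humidity_minus_temp = t['humidity'] - t['temp']:
    humidity  temp sensor status  humidity_minus_temp
1         83   -10     s4   fail                   93
10        86    15     s2     ok                   71

93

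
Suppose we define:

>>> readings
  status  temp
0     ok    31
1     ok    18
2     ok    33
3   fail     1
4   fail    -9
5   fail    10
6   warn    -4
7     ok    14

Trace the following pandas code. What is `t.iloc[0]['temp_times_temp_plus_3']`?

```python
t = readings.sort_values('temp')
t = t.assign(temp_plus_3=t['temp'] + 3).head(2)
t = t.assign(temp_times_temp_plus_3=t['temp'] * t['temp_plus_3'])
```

sort by temp:
  status  temp
4   fail    -9
6   warn    -4
3   fail     1
5   fail    10
7     ok    14
1     ok    18
0     ok    31
2     ok    33
add column temp_plus_3 = t['temp'] + 3:
  status  temp  temp_plus_3
4   fail    -9           -6
6   warn    -4           -1
3   fail     1            4
5   fail    10           13
7     ok    14           17
1     ok    18           21
0     ok    31           34
2     ok    33           36
take first 2 rows:
  status  temp  temp_plus_3
4   fail    -9           -6
6   warn    -4           -1
add column temp_times_temp_plus_3 = t['temp'] * t['temp_plus_3']:
  status  temp  temp_plus_3  temp_times_temp_plus_3
4   fail    -9           -6                      54
6   warn    -4           -1                       4
Then the value at position 0, column 'temp_times_temp_plus_3': 54

54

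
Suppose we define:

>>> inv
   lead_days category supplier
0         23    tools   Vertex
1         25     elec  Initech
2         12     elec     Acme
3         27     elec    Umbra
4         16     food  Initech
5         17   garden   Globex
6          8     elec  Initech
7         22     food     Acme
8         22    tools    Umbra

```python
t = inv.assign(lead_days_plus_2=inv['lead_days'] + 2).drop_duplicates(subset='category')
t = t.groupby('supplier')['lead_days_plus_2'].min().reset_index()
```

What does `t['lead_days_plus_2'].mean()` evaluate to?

20.6666666667

add column lead_days_plus_2 = inv['lead_days'] + 2:
   lead_days category supplier  lead_days_plus_2
0         23    tools   Vertex                25
1         25     elec  Initech                27
2         12     elec     Acme                14
3         27     elec    Umbra                29
4         16     food  Initech                18
5         17   garden   Globex                19
6          8     elec  Initech                10
7         22     food     Acme                24
8         22    tools    Umbra                24
drop duplicate category (keep=first):
   lead_days category supplier  lead_days_plus_2
0         23    tools   Vertex                25
1         25     elec  Initech                27
4         16     food  Initech                18
5         17   garden   Globex                19
group by supplier, min of lead_days_plus_2:
supplier
Globex     19
Initech    18
Vertex     25
Name: lead_days_plus_2, dtype: int64
reset_index():
  supplier  lead_days_plus_2
0   Globex                19
1  Initech                18
2   Vertex                25
mean of column 'lead_days_plus_2' → 20.6666666667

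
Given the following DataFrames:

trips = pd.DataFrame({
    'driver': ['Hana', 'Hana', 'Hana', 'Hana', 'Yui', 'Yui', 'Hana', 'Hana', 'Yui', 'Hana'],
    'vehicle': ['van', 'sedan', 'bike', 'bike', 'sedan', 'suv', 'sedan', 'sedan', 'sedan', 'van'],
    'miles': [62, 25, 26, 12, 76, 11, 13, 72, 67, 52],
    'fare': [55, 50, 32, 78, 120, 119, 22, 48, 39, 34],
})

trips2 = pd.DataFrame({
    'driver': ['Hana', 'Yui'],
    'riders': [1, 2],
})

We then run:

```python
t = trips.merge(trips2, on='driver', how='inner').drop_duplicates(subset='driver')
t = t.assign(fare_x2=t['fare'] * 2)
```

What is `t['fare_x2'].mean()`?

merge on 'driver' (how='inner') → 10 rows:
  driver vehicle  miles  fare  riders
0   Hana     van     62    55       1
1   Hana   sedan     25    50       1
2   Hana    bike     26    32       1
3   Hana    bike     12    78       1
4    Yui   sedan     76   120       2
5    Yui     suv     11   119       2
6   Hana   sedan     13    22       1
7   Hana   sedan     72    48       1
8    Yui   sedan     67    39       2
9   Hana     van     52    34       1
drop duplicate driver (keep=first):
  driver vehicle  miles  fare  riders
0   Hana     van     62    55       1
4    Yui   sedan     76   120       2
add column fare_x2 = t['fare'] * 2:
  driver vehicle  miles  fare  riders  fare_x2
0   Hana     van     62    55       1      110
4    Yui   sedan     76   120       2      240
Hence 175.0.

175.0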